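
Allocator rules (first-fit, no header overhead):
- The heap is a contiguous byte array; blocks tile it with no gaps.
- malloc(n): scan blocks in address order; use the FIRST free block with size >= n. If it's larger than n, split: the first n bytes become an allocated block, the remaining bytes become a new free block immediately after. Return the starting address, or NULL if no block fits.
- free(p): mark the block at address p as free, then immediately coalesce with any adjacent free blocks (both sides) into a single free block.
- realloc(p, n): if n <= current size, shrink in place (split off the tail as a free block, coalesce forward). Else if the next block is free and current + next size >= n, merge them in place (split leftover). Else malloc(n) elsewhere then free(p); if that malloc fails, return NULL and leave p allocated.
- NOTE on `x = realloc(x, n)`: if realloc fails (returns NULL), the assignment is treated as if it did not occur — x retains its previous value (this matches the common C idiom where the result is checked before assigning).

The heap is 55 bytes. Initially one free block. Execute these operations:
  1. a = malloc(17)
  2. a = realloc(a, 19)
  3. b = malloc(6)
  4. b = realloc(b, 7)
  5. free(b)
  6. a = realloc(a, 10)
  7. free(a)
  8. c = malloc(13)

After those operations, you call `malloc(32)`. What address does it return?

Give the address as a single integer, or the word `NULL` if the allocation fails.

Answer: 13

Derivation:
Op 1: a = malloc(17) -> a = 0; heap: [0-16 ALLOC][17-54 FREE]
Op 2: a = realloc(a, 19) -> a = 0; heap: [0-18 ALLOC][19-54 FREE]
Op 3: b = malloc(6) -> b = 19; heap: [0-18 ALLOC][19-24 ALLOC][25-54 FREE]
Op 4: b = realloc(b, 7) -> b = 19; heap: [0-18 ALLOC][19-25 ALLOC][26-54 FREE]
Op 5: free(b) -> (freed b); heap: [0-18 ALLOC][19-54 FREE]
Op 6: a = realloc(a, 10) -> a = 0; heap: [0-9 ALLOC][10-54 FREE]
Op 7: free(a) -> (freed a); heap: [0-54 FREE]
Op 8: c = malloc(13) -> c = 0; heap: [0-12 ALLOC][13-54 FREE]
malloc(32): first-fit scan over [0-12 ALLOC][13-54 FREE] -> 13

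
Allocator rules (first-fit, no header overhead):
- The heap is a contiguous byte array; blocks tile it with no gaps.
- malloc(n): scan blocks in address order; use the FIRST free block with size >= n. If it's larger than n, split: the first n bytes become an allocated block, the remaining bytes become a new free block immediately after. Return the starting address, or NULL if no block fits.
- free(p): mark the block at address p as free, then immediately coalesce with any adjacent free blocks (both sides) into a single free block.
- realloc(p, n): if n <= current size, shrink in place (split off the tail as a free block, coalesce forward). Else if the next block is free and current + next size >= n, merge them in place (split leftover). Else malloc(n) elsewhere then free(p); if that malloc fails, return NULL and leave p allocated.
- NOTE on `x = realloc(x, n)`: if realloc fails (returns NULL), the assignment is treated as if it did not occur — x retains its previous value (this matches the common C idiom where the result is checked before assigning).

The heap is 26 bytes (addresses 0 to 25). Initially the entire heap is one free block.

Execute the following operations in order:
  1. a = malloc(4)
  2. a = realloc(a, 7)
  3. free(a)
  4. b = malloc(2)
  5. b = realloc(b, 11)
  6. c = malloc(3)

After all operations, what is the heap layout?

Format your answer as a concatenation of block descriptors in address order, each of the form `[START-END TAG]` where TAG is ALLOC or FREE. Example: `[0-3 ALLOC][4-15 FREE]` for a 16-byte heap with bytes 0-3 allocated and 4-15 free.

Op 1: a = malloc(4) -> a = 0; heap: [0-3 ALLOC][4-25 FREE]
Op 2: a = realloc(a, 7) -> a = 0; heap: [0-6 ALLOC][7-25 FREE]
Op 3: free(a) -> (freed a); heap: [0-25 FREE]
Op 4: b = malloc(2) -> b = 0; heap: [0-1 ALLOC][2-25 FREE]
Op 5: b = realloc(b, 11) -> b = 0; heap: [0-10 ALLOC][11-25 FREE]
Op 6: c = malloc(3) -> c = 11; heap: [0-10 ALLOC][11-13 ALLOC][14-25 FREE]

Answer: [0-10 ALLOC][11-13 ALLOC][14-25 FREE]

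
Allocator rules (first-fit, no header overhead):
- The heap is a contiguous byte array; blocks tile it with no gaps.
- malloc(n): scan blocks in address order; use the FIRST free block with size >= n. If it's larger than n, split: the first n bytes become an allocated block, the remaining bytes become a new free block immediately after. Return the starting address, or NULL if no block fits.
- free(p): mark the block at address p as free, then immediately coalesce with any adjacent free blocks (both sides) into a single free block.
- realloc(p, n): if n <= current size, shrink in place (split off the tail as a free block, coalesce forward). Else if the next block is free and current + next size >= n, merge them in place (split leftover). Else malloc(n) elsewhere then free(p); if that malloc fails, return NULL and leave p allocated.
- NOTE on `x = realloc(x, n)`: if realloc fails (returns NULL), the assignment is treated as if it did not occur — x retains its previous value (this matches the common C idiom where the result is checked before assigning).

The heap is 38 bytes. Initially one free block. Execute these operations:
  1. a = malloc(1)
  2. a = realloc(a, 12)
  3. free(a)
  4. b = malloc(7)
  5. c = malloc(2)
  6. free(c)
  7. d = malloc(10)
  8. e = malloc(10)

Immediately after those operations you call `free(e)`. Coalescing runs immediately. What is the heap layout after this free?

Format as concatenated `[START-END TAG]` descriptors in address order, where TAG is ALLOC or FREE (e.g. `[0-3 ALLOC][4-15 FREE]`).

Op 1: a = malloc(1) -> a = 0; heap: [0-0 ALLOC][1-37 FREE]
Op 2: a = realloc(a, 12) -> a = 0; heap: [0-11 ALLOC][12-37 FREE]
Op 3: free(a) -> (freed a); heap: [0-37 FREE]
Op 4: b = malloc(7) -> b = 0; heap: [0-6 ALLOC][7-37 FREE]
Op 5: c = malloc(2) -> c = 7; heap: [0-6 ALLOC][7-8 ALLOC][9-37 FREE]
Op 6: free(c) -> (freed c); heap: [0-6 ALLOC][7-37 FREE]
Op 7: d = malloc(10) -> d = 7; heap: [0-6 ALLOC][7-16 ALLOC][17-37 FREE]
Op 8: e = malloc(10) -> e = 17; heap: [0-6 ALLOC][7-16 ALLOC][17-26 ALLOC][27-37 FREE]
free(e): e = 17 -> block [17-26 ALLOC]; mark free, coalesce with adjacent free neighbors -> [0-6 ALLOC][7-16 ALLOC][17-37 FREE]

Answer: [0-6 ALLOC][7-16 ALLOC][17-37 FREE]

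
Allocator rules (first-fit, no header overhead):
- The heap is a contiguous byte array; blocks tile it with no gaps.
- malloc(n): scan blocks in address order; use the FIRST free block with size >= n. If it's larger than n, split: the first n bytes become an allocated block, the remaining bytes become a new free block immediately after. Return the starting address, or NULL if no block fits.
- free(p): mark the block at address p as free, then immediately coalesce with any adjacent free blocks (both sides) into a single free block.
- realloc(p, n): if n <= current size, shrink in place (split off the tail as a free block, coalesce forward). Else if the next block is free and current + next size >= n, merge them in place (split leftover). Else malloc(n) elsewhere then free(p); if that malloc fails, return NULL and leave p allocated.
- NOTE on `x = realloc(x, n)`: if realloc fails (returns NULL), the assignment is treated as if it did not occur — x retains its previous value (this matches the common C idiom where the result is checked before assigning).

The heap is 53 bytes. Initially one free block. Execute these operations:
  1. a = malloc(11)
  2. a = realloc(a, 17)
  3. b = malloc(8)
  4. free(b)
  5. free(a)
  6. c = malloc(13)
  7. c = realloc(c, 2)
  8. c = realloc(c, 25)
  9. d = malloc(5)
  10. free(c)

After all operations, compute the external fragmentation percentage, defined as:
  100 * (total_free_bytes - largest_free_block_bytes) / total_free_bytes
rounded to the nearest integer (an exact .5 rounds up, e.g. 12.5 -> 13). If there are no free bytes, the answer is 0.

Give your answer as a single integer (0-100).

Op 1: a = malloc(11) -> a = 0; heap: [0-10 ALLOC][11-52 FREE]
Op 2: a = realloc(a, 17) -> a = 0; heap: [0-16 ALLOC][17-52 FREE]
Op 3: b = malloc(8) -> b = 17; heap: [0-16 ALLOC][17-24 ALLOC][25-52 FREE]
Op 4: free(b) -> (freed b); heap: [0-16 ALLOC][17-52 FREE]
Op 5: free(a) -> (freed a); heap: [0-52 FREE]
Op 6: c = malloc(13) -> c = 0; heap: [0-12 ALLOC][13-52 FREE]
Op 7: c = realloc(c, 2) -> c = 0; heap: [0-1 ALLOC][2-52 FREE]
Op 8: c = realloc(c, 25) -> c = 0; heap: [0-24 ALLOC][25-52 FREE]
Op 9: d = malloc(5) -> d = 25; heap: [0-24 ALLOC][25-29 ALLOC][30-52 FREE]
Op 10: free(c) -> (freed c); heap: [0-24 FREE][25-29 ALLOC][30-52 FREE]
Free blocks: [25 23] total_free=48 largest=25 -> 100*(48-25)/48 = 2300/48 ≈ 47.917 -> rounds to 48

Answer: 48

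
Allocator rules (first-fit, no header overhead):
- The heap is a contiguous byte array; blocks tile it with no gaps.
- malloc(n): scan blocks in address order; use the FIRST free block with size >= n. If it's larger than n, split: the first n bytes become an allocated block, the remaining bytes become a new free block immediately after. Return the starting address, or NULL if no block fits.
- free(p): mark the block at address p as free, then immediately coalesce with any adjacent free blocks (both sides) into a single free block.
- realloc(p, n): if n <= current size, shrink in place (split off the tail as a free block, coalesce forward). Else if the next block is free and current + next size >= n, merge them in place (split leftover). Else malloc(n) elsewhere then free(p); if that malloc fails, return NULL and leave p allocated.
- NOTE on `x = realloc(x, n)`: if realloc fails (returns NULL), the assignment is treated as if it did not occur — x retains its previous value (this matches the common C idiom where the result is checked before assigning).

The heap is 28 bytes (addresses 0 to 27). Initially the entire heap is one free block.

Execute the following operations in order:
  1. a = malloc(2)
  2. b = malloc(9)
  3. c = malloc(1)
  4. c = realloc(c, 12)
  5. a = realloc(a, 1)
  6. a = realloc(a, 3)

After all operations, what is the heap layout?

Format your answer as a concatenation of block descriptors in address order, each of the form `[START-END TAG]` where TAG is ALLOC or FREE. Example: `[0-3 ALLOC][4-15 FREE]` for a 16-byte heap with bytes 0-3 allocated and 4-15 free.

Answer: [0-1 FREE][2-10 ALLOC][11-22 ALLOC][23-25 ALLOC][26-27 FREE]

Derivation:
Op 1: a = malloc(2) -> a = 0; heap: [0-1 ALLOC][2-27 FREE]
Op 2: b = malloc(9) -> b = 2; heap: [0-1 ALLOC][2-10 ALLOC][11-27 FREE]
Op 3: c = malloc(1) -> c = 11; heap: [0-1 ALLOC][2-10 ALLOC][11-11 ALLOC][12-27 FREE]
Op 4: c = realloc(c, 12) -> c = 11; heap: [0-1 ALLOC][2-10 ALLOC][11-22 ALLOC][23-27 FREE]
Op 5: a = realloc(a, 1) -> a = 0; heap: [0-0 ALLOC][1-1 FREE][2-10 ALLOC][11-22 ALLOC][23-27 FREE]
Op 6: a = realloc(a, 3) -> a = 23; heap: [0-1 FREE][2-10 ALLOC][11-22 ALLOC][23-25 ALLOC][26-27 FREE]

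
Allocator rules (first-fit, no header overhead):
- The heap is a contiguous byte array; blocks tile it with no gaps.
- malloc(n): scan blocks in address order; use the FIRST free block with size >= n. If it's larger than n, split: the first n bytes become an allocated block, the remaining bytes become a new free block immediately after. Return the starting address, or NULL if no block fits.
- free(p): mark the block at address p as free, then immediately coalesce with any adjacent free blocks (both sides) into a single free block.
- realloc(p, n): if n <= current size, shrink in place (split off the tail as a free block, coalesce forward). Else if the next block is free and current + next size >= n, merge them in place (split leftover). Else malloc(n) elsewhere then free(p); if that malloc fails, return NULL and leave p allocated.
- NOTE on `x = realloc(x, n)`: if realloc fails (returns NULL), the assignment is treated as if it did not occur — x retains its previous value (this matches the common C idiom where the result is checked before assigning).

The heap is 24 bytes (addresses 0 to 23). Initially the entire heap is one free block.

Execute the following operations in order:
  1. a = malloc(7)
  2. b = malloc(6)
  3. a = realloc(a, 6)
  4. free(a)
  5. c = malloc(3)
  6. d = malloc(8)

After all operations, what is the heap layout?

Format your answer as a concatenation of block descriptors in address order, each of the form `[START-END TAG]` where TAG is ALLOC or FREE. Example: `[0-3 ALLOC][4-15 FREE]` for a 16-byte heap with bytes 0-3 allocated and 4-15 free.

Answer: [0-2 ALLOC][3-6 FREE][7-12 ALLOC][13-20 ALLOC][21-23 FREE]

Derivation:
Op 1: a = malloc(7) -> a = 0; heap: [0-6 ALLOC][7-23 FREE]
Op 2: b = malloc(6) -> b = 7; heap: [0-6 ALLOC][7-12 ALLOC][13-23 FREE]
Op 3: a = realloc(a, 6) -> a = 0; heap: [0-5 ALLOC][6-6 FREE][7-12 ALLOC][13-23 FREE]
Op 4: free(a) -> (freed a); heap: [0-6 FREE][7-12 ALLOC][13-23 FREE]
Op 5: c = malloc(3) -> c = 0; heap: [0-2 ALLOC][3-6 FREE][7-12 ALLOC][13-23 FREE]
Op 6: d = malloc(8) -> d = 13; heap: [0-2 ALLOC][3-6 FREE][7-12 ALLOC][13-20 ALLOC][21-23 FREE]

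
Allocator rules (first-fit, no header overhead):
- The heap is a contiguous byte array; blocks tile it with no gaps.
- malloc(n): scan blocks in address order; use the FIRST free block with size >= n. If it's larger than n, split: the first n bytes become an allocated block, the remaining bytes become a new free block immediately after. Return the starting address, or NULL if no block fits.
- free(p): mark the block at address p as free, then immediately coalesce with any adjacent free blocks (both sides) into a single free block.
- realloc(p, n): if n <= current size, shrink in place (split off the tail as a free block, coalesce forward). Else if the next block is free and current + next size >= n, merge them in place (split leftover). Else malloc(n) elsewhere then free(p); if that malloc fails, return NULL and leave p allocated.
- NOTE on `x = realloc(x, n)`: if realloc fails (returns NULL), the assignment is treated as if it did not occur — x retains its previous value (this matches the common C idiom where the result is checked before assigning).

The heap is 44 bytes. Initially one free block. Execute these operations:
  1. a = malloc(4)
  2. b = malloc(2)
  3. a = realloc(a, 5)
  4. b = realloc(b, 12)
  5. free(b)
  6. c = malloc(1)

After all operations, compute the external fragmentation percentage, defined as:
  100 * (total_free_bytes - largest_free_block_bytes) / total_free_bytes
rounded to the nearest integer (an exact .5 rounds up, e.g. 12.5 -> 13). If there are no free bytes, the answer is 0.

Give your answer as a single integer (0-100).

Answer: 13

Derivation:
Op 1: a = malloc(4) -> a = 0; heap: [0-3 ALLOC][4-43 FREE]
Op 2: b = malloc(2) -> b = 4; heap: [0-3 ALLOC][4-5 ALLOC][6-43 FREE]
Op 3: a = realloc(a, 5) -> a = 6; heap: [0-3 FREE][4-5 ALLOC][6-10 ALLOC][11-43 FREE]
Op 4: b = realloc(b, 12) -> b = 11; heap: [0-5 FREE][6-10 ALLOC][11-22 ALLOC][23-43 FREE]
Op 5: free(b) -> (freed b); heap: [0-5 FREE][6-10 ALLOC][11-43 FREE]
Op 6: c = malloc(1) -> c = 0; heap: [0-0 ALLOC][1-5 FREE][6-10 ALLOC][11-43 FREE]
Free blocks: [5 33] total_free=38 largest=33 -> 100*(38-33)/38 = 500/38 ≈ 13.158 -> rounds to 13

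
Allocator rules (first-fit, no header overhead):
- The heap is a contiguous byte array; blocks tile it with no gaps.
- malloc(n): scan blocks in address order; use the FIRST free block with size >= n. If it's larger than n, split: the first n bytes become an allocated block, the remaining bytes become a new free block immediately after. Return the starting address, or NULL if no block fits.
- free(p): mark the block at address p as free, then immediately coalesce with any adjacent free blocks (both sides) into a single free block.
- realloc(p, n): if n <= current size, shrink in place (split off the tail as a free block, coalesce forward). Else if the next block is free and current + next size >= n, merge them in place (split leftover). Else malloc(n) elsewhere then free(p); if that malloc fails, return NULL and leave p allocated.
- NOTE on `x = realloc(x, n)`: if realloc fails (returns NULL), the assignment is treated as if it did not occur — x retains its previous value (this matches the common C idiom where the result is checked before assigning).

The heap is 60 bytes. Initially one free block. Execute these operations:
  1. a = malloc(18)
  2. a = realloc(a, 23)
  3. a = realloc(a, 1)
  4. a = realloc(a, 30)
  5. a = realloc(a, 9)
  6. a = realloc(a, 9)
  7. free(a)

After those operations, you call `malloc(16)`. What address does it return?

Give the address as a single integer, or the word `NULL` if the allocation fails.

Op 1: a = malloc(18) -> a = 0; heap: [0-17 ALLOC][18-59 FREE]
Op 2: a = realloc(a, 23) -> a = 0; heap: [0-22 ALLOC][23-59 FREE]
Op 3: a = realloc(a, 1) -> a = 0; heap: [0-0 ALLOC][1-59 FREE]
Op 4: a = realloc(a, 30) -> a = 0; heap: [0-29 ALLOC][30-59 FREE]
Op 5: a = realloc(a, 9) -> a = 0; heap: [0-8 ALLOC][9-59 FREE]
Op 6: a = realloc(a, 9) -> a = 0; heap: [0-8 ALLOC][9-59 FREE]
Op 7: free(a) -> (freed a); heap: [0-59 FREE]
malloc(16): first-fit scan over [0-59 FREE] -> 0

Answer: 0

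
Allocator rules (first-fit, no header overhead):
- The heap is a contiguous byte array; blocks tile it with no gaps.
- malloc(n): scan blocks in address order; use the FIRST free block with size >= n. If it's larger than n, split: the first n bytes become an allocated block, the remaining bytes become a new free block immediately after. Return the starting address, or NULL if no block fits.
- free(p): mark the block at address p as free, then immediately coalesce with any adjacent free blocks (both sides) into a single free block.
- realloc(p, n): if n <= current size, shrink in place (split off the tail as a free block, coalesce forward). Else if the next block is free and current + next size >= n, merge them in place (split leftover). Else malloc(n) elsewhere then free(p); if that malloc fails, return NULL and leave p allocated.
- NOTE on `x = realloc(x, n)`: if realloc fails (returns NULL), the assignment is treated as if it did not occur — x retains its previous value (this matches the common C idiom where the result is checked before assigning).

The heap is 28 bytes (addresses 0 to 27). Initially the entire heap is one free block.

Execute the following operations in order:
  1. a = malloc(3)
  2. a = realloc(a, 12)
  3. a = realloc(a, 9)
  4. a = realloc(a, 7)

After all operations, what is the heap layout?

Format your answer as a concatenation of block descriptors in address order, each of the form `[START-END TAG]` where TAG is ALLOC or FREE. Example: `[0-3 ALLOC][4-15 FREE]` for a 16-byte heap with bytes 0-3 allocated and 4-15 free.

Op 1: a = malloc(3) -> a = 0; heap: [0-2 ALLOC][3-27 FREE]
Op 2: a = realloc(a, 12) -> a = 0; heap: [0-11 ALLOC][12-27 FREE]
Op 3: a = realloc(a, 9) -> a = 0; heap: [0-8 ALLOC][9-27 FREE]
Op 4: a = realloc(a, 7) -> a = 0; heap: [0-6 ALLOC][7-27 FREE]

Answer: [0-6 ALLOC][7-27 FREE]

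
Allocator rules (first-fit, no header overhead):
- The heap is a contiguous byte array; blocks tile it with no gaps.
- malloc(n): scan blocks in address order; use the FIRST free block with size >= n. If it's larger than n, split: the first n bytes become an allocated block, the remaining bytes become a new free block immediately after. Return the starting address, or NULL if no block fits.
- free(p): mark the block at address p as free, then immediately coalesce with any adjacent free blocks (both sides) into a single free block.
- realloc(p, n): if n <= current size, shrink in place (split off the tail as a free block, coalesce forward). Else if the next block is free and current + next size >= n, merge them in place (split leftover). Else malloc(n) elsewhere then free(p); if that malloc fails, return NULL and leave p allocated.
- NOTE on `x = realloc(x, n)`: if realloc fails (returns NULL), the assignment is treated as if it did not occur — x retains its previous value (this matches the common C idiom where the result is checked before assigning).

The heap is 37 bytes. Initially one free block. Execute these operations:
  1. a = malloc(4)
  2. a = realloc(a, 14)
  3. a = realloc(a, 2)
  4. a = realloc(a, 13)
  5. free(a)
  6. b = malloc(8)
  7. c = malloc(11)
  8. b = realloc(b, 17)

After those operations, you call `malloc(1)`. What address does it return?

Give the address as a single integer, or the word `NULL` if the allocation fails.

Op 1: a = malloc(4) -> a = 0; heap: [0-3 ALLOC][4-36 FREE]
Op 2: a = realloc(a, 14) -> a = 0; heap: [0-13 ALLOC][14-36 FREE]
Op 3: a = realloc(a, 2) -> a = 0; heap: [0-1 ALLOC][2-36 FREE]
Op 4: a = realloc(a, 13) -> a = 0; heap: [0-12 ALLOC][13-36 FREE]
Op 5: free(a) -> (freed a); heap: [0-36 FREE]
Op 6: b = malloc(8) -> b = 0; heap: [0-7 ALLOC][8-36 FREE]
Op 7: c = malloc(11) -> c = 8; heap: [0-7 ALLOC][8-18 ALLOC][19-36 FREE]
Op 8: b = realloc(b, 17) -> b = 19; heap: [0-7 FREE][8-18 ALLOC][19-35 ALLOC][36-36 FREE]
malloc(1): first-fit scan over [0-7 FREE][8-18 ALLOC][19-35 ALLOC][36-36 FREE] -> 0

Answer: 0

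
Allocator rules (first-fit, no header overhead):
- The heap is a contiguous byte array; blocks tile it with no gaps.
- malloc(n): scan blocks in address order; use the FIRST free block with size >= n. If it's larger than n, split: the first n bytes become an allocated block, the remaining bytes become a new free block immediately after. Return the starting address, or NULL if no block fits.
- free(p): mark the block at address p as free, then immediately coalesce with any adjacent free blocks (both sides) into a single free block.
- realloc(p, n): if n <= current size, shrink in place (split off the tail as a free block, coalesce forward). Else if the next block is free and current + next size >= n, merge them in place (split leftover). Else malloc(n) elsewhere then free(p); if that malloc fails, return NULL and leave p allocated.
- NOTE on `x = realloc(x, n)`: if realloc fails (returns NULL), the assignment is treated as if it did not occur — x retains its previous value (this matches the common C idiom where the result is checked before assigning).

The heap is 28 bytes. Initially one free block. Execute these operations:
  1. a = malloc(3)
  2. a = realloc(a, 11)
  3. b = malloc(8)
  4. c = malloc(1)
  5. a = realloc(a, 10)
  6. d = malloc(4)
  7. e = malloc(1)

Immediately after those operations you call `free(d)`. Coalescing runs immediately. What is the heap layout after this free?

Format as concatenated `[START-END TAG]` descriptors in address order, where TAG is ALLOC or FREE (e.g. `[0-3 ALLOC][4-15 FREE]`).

Answer: [0-9 ALLOC][10-10 ALLOC][11-18 ALLOC][19-19 ALLOC][20-27 FREE]

Derivation:
Op 1: a = malloc(3) -> a = 0; heap: [0-2 ALLOC][3-27 FREE]
Op 2: a = realloc(a, 11) -> a = 0; heap: [0-10 ALLOC][11-27 FREE]
Op 3: b = malloc(8) -> b = 11; heap: [0-10 ALLOC][11-18 ALLOC][19-27 FREE]
Op 4: c = malloc(1) -> c = 19; heap: [0-10 ALLOC][11-18 ALLOC][19-19 ALLOC][20-27 FREE]
Op 5: a = realloc(a, 10) -> a = 0; heap: [0-9 ALLOC][10-10 FREE][11-18 ALLOC][19-19 ALLOC][20-27 FREE]
Op 6: d = malloc(4) -> d = 20; heap: [0-9 ALLOC][10-10 FREE][11-18 ALLOC][19-19 ALLOC][20-23 ALLOC][24-27 FREE]
Op 7: e = malloc(1) -> e = 10; heap: [0-9 ALLOC][10-10 ALLOC][11-18 ALLOC][19-19 ALLOC][20-23 ALLOC][24-27 FREE]
free(d): d = 20 -> block [20-23 ALLOC]; mark free, coalesce with adjacent free neighbors -> [0-9 ALLOC][10-10 ALLOC][11-18 ALLOC][19-19 ALLOC][20-27 FREE]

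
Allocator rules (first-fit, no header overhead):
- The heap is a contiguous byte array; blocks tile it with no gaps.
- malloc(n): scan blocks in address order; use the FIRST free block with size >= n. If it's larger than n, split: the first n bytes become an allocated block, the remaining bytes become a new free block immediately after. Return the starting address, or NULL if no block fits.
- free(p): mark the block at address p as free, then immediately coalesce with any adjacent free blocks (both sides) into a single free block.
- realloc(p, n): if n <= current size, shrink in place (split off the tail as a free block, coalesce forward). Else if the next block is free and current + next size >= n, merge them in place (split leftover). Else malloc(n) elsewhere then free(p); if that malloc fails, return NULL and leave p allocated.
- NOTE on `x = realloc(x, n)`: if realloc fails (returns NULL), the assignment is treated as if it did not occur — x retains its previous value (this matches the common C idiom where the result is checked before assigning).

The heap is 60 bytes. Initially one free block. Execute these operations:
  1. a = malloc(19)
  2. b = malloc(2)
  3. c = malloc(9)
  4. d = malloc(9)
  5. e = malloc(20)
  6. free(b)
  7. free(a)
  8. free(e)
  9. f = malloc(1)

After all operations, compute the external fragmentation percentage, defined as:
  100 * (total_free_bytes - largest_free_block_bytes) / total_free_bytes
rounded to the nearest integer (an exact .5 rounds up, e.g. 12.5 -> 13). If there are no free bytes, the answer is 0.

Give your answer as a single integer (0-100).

Answer: 49

Derivation:
Op 1: a = malloc(19) -> a = 0; heap: [0-18 ALLOC][19-59 FREE]
Op 2: b = malloc(2) -> b = 19; heap: [0-18 ALLOC][19-20 ALLOC][21-59 FREE]
Op 3: c = malloc(9) -> c = 21; heap: [0-18 ALLOC][19-20 ALLOC][21-29 ALLOC][30-59 FREE]
Op 4: d = malloc(9) -> d = 30; heap: [0-18 ALLOC][19-20 ALLOC][21-29 ALLOC][30-38 ALLOC][39-59 FREE]
Op 5: e = malloc(20) -> e = 39; heap: [0-18 ALLOC][19-20 ALLOC][21-29 ALLOC][30-38 ALLOC][39-58 ALLOC][59-59 FREE]
Op 6: free(b) -> (freed b); heap: [0-18 ALLOC][19-20 FREE][21-29 ALLOC][30-38 ALLOC][39-58 ALLOC][59-59 FREE]
Op 7: free(a) -> (freed a); heap: [0-20 FREE][21-29 ALLOC][30-38 ALLOC][39-58 ALLOC][59-59 FREE]
Op 8: free(e) -> (freed e); heap: [0-20 FREE][21-29 ALLOC][30-38 ALLOC][39-59 FREE]
Op 9: f = malloc(1) -> f = 0; heap: [0-0 ALLOC][1-20 FREE][21-29 ALLOC][30-38 ALLOC][39-59 FREE]
Free blocks: [20 21] total_free=41 largest=21 -> 100*(41-21)/41 = 2000/41 ≈ 48.780 -> rounds to 49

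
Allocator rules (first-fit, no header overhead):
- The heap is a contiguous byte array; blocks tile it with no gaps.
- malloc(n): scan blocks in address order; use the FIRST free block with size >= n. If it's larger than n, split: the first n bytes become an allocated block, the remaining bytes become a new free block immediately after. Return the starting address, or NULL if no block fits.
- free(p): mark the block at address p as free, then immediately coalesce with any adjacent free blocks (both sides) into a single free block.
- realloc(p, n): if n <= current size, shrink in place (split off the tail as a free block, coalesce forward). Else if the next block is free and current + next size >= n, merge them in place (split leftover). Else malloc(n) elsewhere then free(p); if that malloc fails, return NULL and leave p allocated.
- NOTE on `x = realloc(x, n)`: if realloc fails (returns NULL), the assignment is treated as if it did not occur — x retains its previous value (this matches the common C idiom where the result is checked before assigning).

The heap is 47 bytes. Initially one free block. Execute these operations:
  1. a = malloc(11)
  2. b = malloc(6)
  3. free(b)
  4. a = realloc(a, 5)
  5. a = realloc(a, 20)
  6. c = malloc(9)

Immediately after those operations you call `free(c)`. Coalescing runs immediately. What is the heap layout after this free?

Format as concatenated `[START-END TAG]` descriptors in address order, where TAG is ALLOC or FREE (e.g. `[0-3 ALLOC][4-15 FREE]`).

Op 1: a = malloc(11) -> a = 0; heap: [0-10 ALLOC][11-46 FREE]
Op 2: b = malloc(6) -> b = 11; heap: [0-10 ALLOC][11-16 ALLOC][17-46 FREE]
Op 3: free(b) -> (freed b); heap: [0-10 ALLOC][11-46 FREE]
Op 4: a = realloc(a, 5) -> a = 0; heap: [0-4 ALLOC][5-46 FREE]
Op 5: a = realloc(a, 20) -> a = 0; heap: [0-19 ALLOC][20-46 FREE]
Op 6: c = malloc(9) -> c = 20; heap: [0-19 ALLOC][20-28 ALLOC][29-46 FREE]
free(c): c = 20 -> block [20-28 ALLOC]; mark free, coalesce with adjacent free neighbors -> [0-19 ALLOC][20-46 FREE]

Answer: [0-19 ALLOC][20-46 FREE]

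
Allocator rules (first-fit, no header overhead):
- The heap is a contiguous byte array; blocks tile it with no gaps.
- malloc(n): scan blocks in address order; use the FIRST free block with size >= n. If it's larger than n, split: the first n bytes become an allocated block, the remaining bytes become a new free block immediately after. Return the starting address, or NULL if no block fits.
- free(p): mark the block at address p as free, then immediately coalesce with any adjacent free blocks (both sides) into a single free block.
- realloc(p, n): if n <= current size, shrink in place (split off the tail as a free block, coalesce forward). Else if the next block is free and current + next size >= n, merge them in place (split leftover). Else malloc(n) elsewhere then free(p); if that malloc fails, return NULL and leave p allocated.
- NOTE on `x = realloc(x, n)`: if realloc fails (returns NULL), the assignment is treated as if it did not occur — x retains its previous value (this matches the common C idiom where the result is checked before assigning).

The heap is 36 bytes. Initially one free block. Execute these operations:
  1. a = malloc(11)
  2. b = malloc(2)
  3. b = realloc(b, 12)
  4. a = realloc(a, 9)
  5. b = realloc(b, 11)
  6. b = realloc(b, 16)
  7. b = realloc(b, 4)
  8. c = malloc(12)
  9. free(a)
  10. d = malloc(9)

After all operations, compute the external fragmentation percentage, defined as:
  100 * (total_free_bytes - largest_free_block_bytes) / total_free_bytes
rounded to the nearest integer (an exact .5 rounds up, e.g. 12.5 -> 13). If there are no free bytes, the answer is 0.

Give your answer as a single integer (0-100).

Op 1: a = malloc(11) -> a = 0; heap: [0-10 ALLOC][11-35 FREE]
Op 2: b = malloc(2) -> b = 11; heap: [0-10 ALLOC][11-12 ALLOC][13-35 FREE]
Op 3: b = realloc(b, 12) -> b = 11; heap: [0-10 ALLOC][11-22 ALLOC][23-35 FREE]
Op 4: a = realloc(a, 9) -> a = 0; heap: [0-8 ALLOC][9-10 FREE][11-22 ALLOC][23-35 FREE]
Op 5: b = realloc(b, 11) -> b = 11; heap: [0-8 ALLOC][9-10 FREE][11-21 ALLOC][22-35 FREE]
Op 6: b = realloc(b, 16) -> b = 11; heap: [0-8 ALLOC][9-10 FREE][11-26 ALLOC][27-35 FREE]
Op 7: b = realloc(b, 4) -> b = 11; heap: [0-8 ALLOC][9-10 FREE][11-14 ALLOC][15-35 FREE]
Op 8: c = malloc(12) -> c = 15; heap: [0-8 ALLOC][9-10 FREE][11-14 ALLOC][15-26 ALLOC][27-35 FREE]
Op 9: free(a) -> (freed a); heap: [0-10 FREE][11-14 ALLOC][15-26 ALLOC][27-35 FREE]
Op 10: d = malloc(9) -> d = 0; heap: [0-8 ALLOC][9-10 FREE][11-14 ALLOC][15-26 ALLOC][27-35 FREE]
Free blocks: [2 9] total_free=11 largest=9 -> 100*(11-9)/11 = 200/11 ≈ 18.182 -> rounds to 18

Answer: 18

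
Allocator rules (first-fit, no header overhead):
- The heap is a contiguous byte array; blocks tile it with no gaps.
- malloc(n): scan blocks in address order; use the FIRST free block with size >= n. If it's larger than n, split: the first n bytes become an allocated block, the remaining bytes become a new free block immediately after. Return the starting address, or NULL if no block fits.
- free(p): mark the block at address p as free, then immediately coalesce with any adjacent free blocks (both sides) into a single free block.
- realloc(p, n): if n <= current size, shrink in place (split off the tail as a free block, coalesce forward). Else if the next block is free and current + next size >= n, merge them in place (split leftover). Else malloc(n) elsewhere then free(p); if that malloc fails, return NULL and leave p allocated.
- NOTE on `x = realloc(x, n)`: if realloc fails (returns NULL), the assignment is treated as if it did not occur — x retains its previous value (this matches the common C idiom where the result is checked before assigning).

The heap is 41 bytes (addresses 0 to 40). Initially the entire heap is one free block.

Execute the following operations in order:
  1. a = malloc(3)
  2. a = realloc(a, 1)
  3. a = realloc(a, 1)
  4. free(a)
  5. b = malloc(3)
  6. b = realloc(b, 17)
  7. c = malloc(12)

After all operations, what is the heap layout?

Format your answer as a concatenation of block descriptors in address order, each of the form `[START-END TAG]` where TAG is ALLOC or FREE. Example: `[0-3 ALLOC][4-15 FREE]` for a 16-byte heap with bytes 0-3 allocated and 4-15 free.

Answer: [0-16 ALLOC][17-28 ALLOC][29-40 FREE]

Derivation:
Op 1: a = malloc(3) -> a = 0; heap: [0-2 ALLOC][3-40 FREE]
Op 2: a = realloc(a, 1) -> a = 0; heap: [0-0 ALLOC][1-40 FREE]
Op 3: a = realloc(a, 1) -> a = 0; heap: [0-0 ALLOC][1-40 FREE]
Op 4: free(a) -> (freed a); heap: [0-40 FREE]
Op 5: b = malloc(3) -> b = 0; heap: [0-2 ALLOC][3-40 FREE]
Op 6: b = realloc(b, 17) -> b = 0; heap: [0-16 ALLOC][17-40 FREE]
Op 7: c = malloc(12) -> c = 17; heap: [0-16 ALLOC][17-28 ALLOC][29-40 FREE]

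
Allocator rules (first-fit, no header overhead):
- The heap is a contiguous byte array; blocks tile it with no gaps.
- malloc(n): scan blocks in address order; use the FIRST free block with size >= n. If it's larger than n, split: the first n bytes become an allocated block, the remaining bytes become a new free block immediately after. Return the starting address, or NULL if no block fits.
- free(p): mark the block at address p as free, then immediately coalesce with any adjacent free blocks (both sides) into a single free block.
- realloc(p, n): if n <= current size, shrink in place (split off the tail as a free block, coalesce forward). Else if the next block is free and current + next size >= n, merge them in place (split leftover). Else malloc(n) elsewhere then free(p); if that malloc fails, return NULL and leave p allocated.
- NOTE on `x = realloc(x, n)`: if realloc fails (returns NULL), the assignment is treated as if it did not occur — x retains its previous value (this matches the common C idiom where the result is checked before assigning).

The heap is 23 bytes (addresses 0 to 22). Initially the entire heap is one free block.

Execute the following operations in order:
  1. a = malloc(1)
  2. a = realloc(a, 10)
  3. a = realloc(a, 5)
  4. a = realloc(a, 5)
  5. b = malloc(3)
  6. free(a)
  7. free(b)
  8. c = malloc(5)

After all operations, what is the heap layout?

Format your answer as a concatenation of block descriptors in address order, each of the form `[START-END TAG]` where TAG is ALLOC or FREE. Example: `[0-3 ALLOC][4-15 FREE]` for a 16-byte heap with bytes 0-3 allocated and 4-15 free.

Op 1: a = malloc(1) -> a = 0; heap: [0-0 ALLOC][1-22 FREE]
Op 2: a = realloc(a, 10) -> a = 0; heap: [0-9 ALLOC][10-22 FREE]
Op 3: a = realloc(a, 5) -> a = 0; heap: [0-4 ALLOC][5-22 FREE]
Op 4: a = realloc(a, 5) -> a = 0; heap: [0-4 ALLOC][5-22 FREE]
Op 5: b = malloc(3) -> b = 5; heap: [0-4 ALLOC][5-7 ALLOC][8-22 FREE]
Op 6: free(a) -> (freed a); heap: [0-4 FREE][5-7 ALLOC][8-22 FREE]
Op 7: free(b) -> (freed b); heap: [0-22 FREE]
Op 8: c = malloc(5) -> c = 0; heap: [0-4 ALLOC][5-22 FREE]

Answer: [0-4 ALLOC][5-22 FREE]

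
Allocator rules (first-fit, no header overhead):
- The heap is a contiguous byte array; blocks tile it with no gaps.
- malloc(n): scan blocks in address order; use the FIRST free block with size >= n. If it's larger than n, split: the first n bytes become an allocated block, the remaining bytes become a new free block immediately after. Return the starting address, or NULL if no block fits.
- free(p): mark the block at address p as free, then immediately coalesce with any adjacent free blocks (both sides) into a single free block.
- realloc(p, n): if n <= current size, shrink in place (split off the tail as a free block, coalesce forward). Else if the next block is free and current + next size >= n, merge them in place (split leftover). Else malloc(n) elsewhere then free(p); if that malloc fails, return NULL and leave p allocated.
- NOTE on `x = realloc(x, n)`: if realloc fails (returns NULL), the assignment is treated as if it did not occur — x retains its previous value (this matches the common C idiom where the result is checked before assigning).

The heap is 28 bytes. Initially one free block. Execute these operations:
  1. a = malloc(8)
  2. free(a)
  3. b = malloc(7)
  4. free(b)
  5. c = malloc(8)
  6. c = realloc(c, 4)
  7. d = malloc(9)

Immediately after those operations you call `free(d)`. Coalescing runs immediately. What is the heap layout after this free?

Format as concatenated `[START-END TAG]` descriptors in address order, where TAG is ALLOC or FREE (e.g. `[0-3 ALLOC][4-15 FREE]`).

Op 1: a = malloc(8) -> a = 0; heap: [0-7 ALLOC][8-27 FREE]
Op 2: free(a) -> (freed a); heap: [0-27 FREE]
Op 3: b = malloc(7) -> b = 0; heap: [0-6 ALLOC][7-27 FREE]
Op 4: free(b) -> (freed b); heap: [0-27 FREE]
Op 5: c = malloc(8) -> c = 0; heap: [0-7 ALLOC][8-27 FREE]
Op 6: c = realloc(c, 4) -> c = 0; heap: [0-3 ALLOC][4-27 FREE]
Op 7: d = malloc(9) -> d = 4; heap: [0-3 ALLOC][4-12 ALLOC][13-27 FREE]
free(d): d = 4 -> block [4-12 ALLOC]; mark free, coalesce with adjacent free neighbors -> [0-3 ALLOC][4-27 FREE]

Answer: [0-3 ALLOC][4-27 FREE]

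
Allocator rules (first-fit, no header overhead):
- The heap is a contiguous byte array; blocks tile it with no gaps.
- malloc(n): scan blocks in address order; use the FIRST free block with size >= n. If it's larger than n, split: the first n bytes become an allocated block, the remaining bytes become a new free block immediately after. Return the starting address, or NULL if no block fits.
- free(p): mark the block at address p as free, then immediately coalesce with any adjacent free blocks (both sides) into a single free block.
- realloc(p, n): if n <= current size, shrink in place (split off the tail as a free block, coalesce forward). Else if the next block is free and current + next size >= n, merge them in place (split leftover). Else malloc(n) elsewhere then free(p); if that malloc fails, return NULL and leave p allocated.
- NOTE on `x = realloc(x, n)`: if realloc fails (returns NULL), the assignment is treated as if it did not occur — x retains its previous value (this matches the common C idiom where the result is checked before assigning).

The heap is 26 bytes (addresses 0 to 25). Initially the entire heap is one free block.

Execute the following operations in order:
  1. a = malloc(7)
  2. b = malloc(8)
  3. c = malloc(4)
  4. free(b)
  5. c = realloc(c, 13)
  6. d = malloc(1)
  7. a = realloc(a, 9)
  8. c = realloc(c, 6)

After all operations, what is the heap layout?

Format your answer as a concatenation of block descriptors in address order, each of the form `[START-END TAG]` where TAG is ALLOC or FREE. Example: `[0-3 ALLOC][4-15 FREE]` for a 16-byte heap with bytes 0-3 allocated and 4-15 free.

Op 1: a = malloc(7) -> a = 0; heap: [0-6 ALLOC][7-25 FREE]
Op 2: b = malloc(8) -> b = 7; heap: [0-6 ALLOC][7-14 ALLOC][15-25 FREE]
Op 3: c = malloc(4) -> c = 15; heap: [0-6 ALLOC][7-14 ALLOC][15-18 ALLOC][19-25 FREE]
Op 4: free(b) -> (freed b); heap: [0-6 ALLOC][7-14 FREE][15-18 ALLOC][19-25 FREE]
Op 5: c = realloc(c, 13) -> NULL (c unchanged); heap: [0-6 ALLOC][7-14 FREE][15-18 ALLOC][19-25 FREE]
Op 6: d = malloc(1) -> d = 7; heap: [0-6 ALLOC][7-7 ALLOC][8-14 FREE][15-18 ALLOC][19-25 FREE]
Op 7: a = realloc(a, 9) -> NULL (a unchanged); heap: [0-6 ALLOC][7-7 ALLOC][8-14 FREE][15-18 ALLOC][19-25 FREE]
Op 8: c = realloc(c, 6) -> c = 15; heap: [0-6 ALLOC][7-7 ALLOC][8-14 FREE][15-20 ALLOC][21-25 FREE]

Answer: [0-6 ALLOC][7-7 ALLOC][8-14 FREE][15-20 ALLOC][21-25 FREE]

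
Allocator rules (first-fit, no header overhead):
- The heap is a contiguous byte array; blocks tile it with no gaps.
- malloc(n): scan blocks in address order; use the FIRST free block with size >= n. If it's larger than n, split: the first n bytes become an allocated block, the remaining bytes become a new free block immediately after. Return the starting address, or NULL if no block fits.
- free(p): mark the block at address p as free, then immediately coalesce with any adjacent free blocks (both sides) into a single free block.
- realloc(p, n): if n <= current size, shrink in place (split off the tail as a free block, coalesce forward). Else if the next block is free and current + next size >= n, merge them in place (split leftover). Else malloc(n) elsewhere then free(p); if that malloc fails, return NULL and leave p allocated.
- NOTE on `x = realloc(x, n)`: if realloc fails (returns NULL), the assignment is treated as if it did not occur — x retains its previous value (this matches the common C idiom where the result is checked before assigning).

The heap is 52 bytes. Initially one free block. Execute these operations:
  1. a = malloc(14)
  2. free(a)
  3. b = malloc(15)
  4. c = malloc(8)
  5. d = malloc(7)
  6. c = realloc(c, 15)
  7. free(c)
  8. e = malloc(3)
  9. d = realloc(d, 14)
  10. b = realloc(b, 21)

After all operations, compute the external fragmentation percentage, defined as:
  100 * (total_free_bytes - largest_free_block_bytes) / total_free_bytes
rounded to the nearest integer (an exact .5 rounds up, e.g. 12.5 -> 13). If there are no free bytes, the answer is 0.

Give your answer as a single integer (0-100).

Answer: 25

Derivation:
Op 1: a = malloc(14) -> a = 0; heap: [0-13 ALLOC][14-51 FREE]
Op 2: free(a) -> (freed a); heap: [0-51 FREE]
Op 3: b = malloc(15) -> b = 0; heap: [0-14 ALLOC][15-51 FREE]
Op 4: c = malloc(8) -> c = 15; heap: [0-14 ALLOC][15-22 ALLOC][23-51 FREE]
Op 5: d = malloc(7) -> d = 23; heap: [0-14 ALLOC][15-22 ALLOC][23-29 ALLOC][30-51 FREE]
Op 6: c = realloc(c, 15) -> c = 30; heap: [0-14 ALLOC][15-22 FREE][23-29 ALLOC][30-44 ALLOC][45-51 FREE]
Op 7: free(c) -> (freed c); heap: [0-14 ALLOC][15-22 FREE][23-29 ALLOC][30-51 FREE]
Op 8: e = malloc(3) -> e = 15; heap: [0-14 ALLOC][15-17 ALLOC][18-22 FREE][23-29 ALLOC][30-51 FREE]
Op 9: d = realloc(d, 14) -> d = 23; heap: [0-14 ALLOC][15-17 ALLOC][18-22 FREE][23-36 ALLOC][37-51 FREE]
Op 10: b = realloc(b, 21) -> NULL (b unchanged); heap: [0-14 ALLOC][15-17 ALLOC][18-22 FREE][23-36 ALLOC][37-51 FREE]
Free blocks: [5 15] total_free=20 largest=15 -> 100*(20-15)/20 = 500/20 = 25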